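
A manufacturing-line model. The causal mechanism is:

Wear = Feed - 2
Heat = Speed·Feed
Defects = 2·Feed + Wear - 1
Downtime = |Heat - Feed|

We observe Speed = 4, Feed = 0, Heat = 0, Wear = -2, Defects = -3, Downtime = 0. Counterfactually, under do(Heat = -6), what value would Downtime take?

6

The intervention breaks the incoming arrows to Heat: Heat = Speed·Feed no longer applies, and Heat = -6.
Downtime = |Heat - Feed|  [with Heat=-6, Feed=0]  = 6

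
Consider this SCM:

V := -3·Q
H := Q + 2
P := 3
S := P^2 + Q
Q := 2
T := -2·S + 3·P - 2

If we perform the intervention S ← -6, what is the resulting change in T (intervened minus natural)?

The intervention breaks the incoming arrows to S: S := P^2 + Q no longer applies, and S = -6.
T = -2·S + 3·P - 2  [with S=-6, P=3]  = 19
Without intervention: S = P^2 + Q  [with P=3, Q=2]  = 11; T = -2·S + 3·P - 2  [with S=11, P=3]  = -15.
Change = 19 − (-15) = 34.

34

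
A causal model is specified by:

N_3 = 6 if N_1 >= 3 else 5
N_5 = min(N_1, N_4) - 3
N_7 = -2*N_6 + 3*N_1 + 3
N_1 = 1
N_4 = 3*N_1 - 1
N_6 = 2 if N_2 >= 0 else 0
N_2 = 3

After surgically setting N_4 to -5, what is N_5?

Intervening sets N_4 = -5 and removes its equation (N_4 = 3*N_1 - 1).
N_5 = min(N_1, N_4) - 3  [with N_1=1, N_4=-5]  = -8

-8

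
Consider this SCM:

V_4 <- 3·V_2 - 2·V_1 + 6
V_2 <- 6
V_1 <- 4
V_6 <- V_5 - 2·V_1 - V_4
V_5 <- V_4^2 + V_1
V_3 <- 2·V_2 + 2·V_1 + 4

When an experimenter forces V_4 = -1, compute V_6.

Under do(V_4=-1), the mechanism V_4 <- 3·V_2 - 2·V_1 + 6 is discarded; V_4 is fixed at -1.
V_5 = V_4^2 + V_1  [with V_4=-1, V_1=4]  = 5
V_6 = V_5 - 2·V_1 - V_4  [with V_5=5, V_1=4, V_4=-1]  = -2

-2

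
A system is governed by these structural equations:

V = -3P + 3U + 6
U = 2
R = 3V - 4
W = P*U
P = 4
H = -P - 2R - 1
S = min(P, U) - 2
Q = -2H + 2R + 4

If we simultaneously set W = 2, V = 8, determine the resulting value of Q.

Setting W = 2, V = 8 by intervention discards those variables' equations.
R = 3V - 4  [with V=8]  = 20
H = -P - 2R - 1  [with P=4, R=20]  = -45
Q = -2H + 2R + 4  [with H=-45, R=20]  = 134

134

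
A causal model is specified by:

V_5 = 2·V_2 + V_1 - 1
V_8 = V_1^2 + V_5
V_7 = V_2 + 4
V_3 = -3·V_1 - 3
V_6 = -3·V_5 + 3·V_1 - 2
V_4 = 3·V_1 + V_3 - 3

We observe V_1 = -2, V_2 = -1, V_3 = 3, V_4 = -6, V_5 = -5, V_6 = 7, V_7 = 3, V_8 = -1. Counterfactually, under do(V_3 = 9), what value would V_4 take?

The intervention breaks the incoming arrows to V_3: V_3 = -3·V_1 - 3 no longer applies, and V_3 = 9.
V_4 = 3·V_1 + V_3 - 3  [with V_1=-2, V_3=9]  = 0

0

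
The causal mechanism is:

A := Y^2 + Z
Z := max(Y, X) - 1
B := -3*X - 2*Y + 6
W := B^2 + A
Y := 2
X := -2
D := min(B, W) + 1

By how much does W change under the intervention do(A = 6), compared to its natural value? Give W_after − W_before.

1

The intervention breaks the incoming arrows to A: A := Y^2 + Z no longer applies, and A = 6.
B = -3*X - 2*Y + 6  [with X=-2, Y=2]  = 8
W = B^2 + A  [with B=8, A=6]  = 70
Without intervention: B = -3*X - 2*Y + 6  [with X=-2, Y=2]  = 8; Z = max(Y, X) - 1  [with Y=2, X=-2]  = 1; A = Y^2 + Z  [with Y=2, Z=1]  = 5; W = B^2 + A  [with B=8, A=5]  = 69.
Change = 70 − 69 = 1.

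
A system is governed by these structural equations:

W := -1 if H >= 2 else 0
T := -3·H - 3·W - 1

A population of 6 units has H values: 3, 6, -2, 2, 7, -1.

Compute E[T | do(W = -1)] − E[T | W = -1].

6

do(W=-1) breaks W's dependence on H. With W=-1 fixed, T across the units is -7, -16, 8, -4, -19, 5, mean -5.5.
Observing W=-1 restricts to units where W's equation naturally yields -1: H ∈ {3, 6, 2, 7}. In that subpopulation T = -7, -16, -4, -19, mean -11.5.
Difference = -5.5 − (-11.5) = 6.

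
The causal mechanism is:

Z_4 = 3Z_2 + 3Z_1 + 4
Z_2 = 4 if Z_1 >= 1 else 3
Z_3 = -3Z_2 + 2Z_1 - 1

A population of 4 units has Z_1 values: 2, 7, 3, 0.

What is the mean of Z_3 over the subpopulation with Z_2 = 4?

-5

E[Z_3|Z_2=4] averages over only the 3 units with Z_2=4 (Z_1 = 2, 7, 3): Z_3 = -9, 1, -7, mean -5.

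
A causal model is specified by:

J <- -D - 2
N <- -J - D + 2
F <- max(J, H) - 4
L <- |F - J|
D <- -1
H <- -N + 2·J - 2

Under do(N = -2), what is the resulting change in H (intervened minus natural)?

The intervention breaks the incoming arrows to N: N <- -J - D + 2 no longer applies, and N = -2.
J = -D - 2  [with D=-1]  = -1
H = -N + 2·J - 2  [with N=-2, J=-1]  = -2
Without intervention: J = -D - 2  [with D=-1]  = -1; N = -J - D + 2  [with J=-1, D=-1]  = 4; H = -N + 2·J - 2  [with N=4, J=-1]  = -8.
Change = -2 − (-8) = 6.

6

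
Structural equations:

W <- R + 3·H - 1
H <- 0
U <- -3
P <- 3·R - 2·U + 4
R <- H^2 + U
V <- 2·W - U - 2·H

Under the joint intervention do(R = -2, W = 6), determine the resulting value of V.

15

Setting R = -2, W = 6 by intervention discards those variables' equations.
V = 2·W - U - 2·H  [with W=6, U=-3, H=0]  = 15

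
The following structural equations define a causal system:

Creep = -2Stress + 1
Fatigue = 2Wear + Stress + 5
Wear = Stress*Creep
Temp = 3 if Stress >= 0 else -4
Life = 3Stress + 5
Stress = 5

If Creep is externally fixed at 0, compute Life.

20

The intervention breaks the incoming arrows to Creep: Creep = -2Stress + 1 no longer applies, and Creep = 0.
No directed path runs from Creep to Life, so Life keeps its natural value.
Life = 3Stress + 5  [with Stress=5]  = 20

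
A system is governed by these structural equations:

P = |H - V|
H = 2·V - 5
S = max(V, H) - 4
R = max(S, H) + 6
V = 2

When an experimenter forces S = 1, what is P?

The intervention breaks the incoming arrows to S: S = max(V, H) - 4 no longer applies, and S = 1.
P is not downstream of the intervention, so its value is determined by the original equations.
H = 2·V - 5  [with V=2]  = -1
P = |H - V|  [with H=-1, V=2]  = 3

3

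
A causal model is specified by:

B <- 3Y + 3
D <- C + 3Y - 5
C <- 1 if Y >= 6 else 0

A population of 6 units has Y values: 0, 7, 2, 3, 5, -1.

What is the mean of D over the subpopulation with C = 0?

0.4

Observing C=0 restricts to units where C's equation naturally yields 0: Y ∈ {0, 2, 3, 5, -1}. In that subpopulation D = -5, 1, 4, 10, -8, mean 0.4.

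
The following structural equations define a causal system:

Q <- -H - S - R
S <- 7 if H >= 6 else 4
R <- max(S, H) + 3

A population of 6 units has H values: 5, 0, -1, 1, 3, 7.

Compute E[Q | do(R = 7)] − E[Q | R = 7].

-2.25

do(R=7) breaks R's dependence on H. With R=7 fixed, Q across the units is -16, -11, -10, -12, -14, -21, mean -14.
E[Q|R=7] averages over only the 4 units with R=7 (H = 0, -1, 1, 3): Q = -11, -10, -12, -14, mean -11.75.
Difference = -14 − (-11.75) = -2.25.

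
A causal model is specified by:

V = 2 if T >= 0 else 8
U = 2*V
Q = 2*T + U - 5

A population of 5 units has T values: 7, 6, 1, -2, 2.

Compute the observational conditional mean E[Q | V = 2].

7

E[Q|V=2] averages over only the 4 units with V=2 (T = 7, 6, 1, 2): Q = 13, 11, 1, 3, mean 7.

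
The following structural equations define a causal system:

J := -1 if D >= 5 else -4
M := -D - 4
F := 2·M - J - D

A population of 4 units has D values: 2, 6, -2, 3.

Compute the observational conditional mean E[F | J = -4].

E[F|J=-4] averages over only the 3 units with J=-4 (D = 2, -2, 3): F = -10, 2, -13, mean -7.

-7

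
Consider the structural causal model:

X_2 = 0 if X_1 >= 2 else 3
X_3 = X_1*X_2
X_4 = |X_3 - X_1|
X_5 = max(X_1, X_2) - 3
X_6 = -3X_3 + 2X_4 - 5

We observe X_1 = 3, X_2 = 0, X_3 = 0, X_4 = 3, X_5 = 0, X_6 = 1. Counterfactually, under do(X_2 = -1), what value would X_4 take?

6

Under do(X_2=-1), the mechanism X_2 = 0 if X_1 >= 2 else 3 is discarded; X_2 is fixed at -1.
X_3 = X_1*X_2  [with X_1=3, X_2=-1]  = -3
X_4 = |X_3 - X_1|  [with X_3=-3, X_1=3]  = 6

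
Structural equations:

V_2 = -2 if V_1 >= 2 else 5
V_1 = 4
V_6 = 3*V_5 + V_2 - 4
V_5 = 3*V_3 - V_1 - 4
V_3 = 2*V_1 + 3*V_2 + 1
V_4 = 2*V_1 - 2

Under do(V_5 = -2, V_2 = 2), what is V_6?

-8

The joint intervention fixes V_5 = -2, V_2 = 2, removing each variable's own equation.
V_6 = 3*V_5 + V_2 - 4  [with V_5=-2, V_2=2]  = -8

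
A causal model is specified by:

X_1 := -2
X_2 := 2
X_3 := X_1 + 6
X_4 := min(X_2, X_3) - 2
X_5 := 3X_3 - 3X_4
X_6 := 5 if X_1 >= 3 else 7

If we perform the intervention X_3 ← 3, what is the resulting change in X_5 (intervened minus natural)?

-3

do(X_3=3) replaces the equation X_3 := X_1 + 6 with the constant X_3 = 3.
X_4 = min(X_2, X_3) - 2  [with X_2=2, X_3=3]  = 0
X_5 = 3X_3 - 3X_4  [with X_3=3, X_4=0]  = 9
Without intervention: X_3 = X_1 + 6  [with X_1=-2]  = 4; X_4 = min(X_2, X_3) - 2  [with X_2=2, X_3=4]  = 0; X_5 = 3X_3 - 3X_4  [with X_3=4, X_4=0]  = 12.
Change = 9 − 12 = -3.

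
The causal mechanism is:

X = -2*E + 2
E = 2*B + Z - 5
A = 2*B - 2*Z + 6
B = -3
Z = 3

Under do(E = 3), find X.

-4

Intervening sets E = 3 and removes its equation (E = 2*B + Z - 5).
X = -2*E + 2  [with E=3]  = -4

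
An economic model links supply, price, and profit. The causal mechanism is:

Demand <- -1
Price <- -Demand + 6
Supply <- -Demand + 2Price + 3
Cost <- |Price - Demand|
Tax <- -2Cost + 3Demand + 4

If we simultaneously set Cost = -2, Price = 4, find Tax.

5

The joint intervention fixes Cost = -2, Price = 4, removing each variable's own equation.
Tax = -2Cost + 3Demand + 4  [with Cost=-2, Demand=-1]  = 5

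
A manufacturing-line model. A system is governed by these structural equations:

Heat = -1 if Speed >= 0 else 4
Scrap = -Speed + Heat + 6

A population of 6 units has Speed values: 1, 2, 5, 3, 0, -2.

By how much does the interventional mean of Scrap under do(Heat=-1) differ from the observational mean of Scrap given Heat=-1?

0.7

do(Heat=-1) breaks Heat's dependence on Speed. With Heat=-1 fixed, Scrap across the units is 4, 3, 0, 2, 5, 7, mean 3.5.
E[Scrap|Heat=-1] averages over only the 5 units with Heat=-1 (Speed = 1, 2, 5, 3, 0): Scrap = 4, 3, 0, 2, 5, mean 2.8.
Difference = 3.5 − 2.8 = 0.7.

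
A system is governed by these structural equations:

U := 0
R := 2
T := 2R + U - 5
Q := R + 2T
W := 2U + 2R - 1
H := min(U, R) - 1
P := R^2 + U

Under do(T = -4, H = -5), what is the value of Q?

Setting T = -4, H = -5 by intervention discards those variables' equations.
Q = R + 2T  [with R=2, T=-4]  = -6

-6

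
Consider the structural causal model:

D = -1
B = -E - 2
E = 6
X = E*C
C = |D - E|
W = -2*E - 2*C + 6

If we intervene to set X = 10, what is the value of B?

-8

do(X=10) replaces the equation X = E*C with the constant X = 10.
No directed path runs from X to B, so B keeps its natural value.
B = -E - 2  [with E=6]  = -8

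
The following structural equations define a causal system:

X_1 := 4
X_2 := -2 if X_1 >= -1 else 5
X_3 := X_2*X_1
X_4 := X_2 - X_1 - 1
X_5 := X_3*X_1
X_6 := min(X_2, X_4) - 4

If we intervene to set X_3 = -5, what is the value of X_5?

-20

do(X_3=-5) replaces the equation X_3 := X_2*X_1 with the constant X_3 = -5.
X_5 = X_3*X_1  [with X_3=-5, X_1=4]  = -20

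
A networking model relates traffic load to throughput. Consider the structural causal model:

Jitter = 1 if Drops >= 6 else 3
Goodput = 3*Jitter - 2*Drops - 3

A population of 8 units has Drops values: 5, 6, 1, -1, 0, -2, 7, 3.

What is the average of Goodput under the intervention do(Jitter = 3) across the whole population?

1.25

The intervention sets Jitter=3 in all 8 units regardless of Drops. Recomputing Goodput per unit gives -4, -6, 4, 8, 6, 10, -8, 0; average 1.25.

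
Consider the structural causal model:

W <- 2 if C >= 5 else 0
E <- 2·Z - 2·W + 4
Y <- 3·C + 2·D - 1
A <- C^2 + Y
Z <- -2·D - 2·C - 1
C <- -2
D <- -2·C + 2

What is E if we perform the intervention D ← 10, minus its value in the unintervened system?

-16

Under do(D=10), the mechanism D <- -2·C + 2 is discarded; D is fixed at 10.
W = 2 if C >= 5 else 0  [with C=-2]  = 0
Z = -2·D - 2·C - 1  [with D=10, C=-2]  = -17
E = 2·Z - 2·W + 4  [with Z=-17, W=0]  = -30
Without intervention: D = -2·C + 2  [with C=-2]  = 6; W = 2 if C >= 5 else 0  [with C=-2]  = 0; Z = -2·D - 2·C - 1  [with D=6, C=-2]  = -9; E = 2·Z - 2·W + 4  [with Z=-9, W=0]  = -14.
Change = -30 − (-14) = -16.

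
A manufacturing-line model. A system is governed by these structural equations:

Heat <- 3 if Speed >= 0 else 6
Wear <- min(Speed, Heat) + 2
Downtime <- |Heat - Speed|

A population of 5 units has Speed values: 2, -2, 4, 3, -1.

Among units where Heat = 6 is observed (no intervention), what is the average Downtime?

E[Downtime|Heat=6] averages over only the 2 units with Heat=6 (Speed = -2, -1): Downtime = 8, 7, mean 7.5.

7.5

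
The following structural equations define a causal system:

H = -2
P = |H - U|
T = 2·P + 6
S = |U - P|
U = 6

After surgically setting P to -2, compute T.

The intervention breaks the incoming arrows to P: P = |H - U| no longer applies, and P = -2.
T = 2·P + 6  [with P=-2]  = 2

2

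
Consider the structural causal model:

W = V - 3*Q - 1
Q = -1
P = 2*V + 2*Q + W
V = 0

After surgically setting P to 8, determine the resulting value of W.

2

Under do(P=8), the mechanism P = 2*V + 2*Q + W is discarded; P is fixed at 8.
Since W is not a descendant of the intervened variable, it is unaffected.
W = V - 3*Q - 1  [with V=0, Q=-1]  = 2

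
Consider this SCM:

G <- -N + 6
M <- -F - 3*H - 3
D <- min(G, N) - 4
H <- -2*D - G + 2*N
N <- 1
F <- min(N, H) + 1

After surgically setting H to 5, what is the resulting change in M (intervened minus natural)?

Under do(H=5), the mechanism H <- -2*D - G + 2*N is discarded; H is fixed at 5.
F = min(N, H) + 1  [with N=1, H=5]  = 2
M = -F - 3*H - 3  [with F=2, H=5]  = -20
Without intervention: G = -N + 6  [with N=1]  = 5; D = min(G, N) - 4  [with G=5, N=1]  = -3; H = -2*D - G + 2*N  [with D=-3, G=5, N=1]  = 3; F = min(N, H) + 1  [with N=1, H=3]  = 2; M = -F - 3*H - 3  [with F=2, H=3]  = -14.
Change = -20 − (-14) = -6.

-6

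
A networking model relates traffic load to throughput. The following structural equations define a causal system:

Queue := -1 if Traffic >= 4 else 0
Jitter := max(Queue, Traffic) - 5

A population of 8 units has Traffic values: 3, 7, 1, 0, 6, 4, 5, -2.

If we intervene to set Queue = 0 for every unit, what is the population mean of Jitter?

do(Queue=0) breaks Queue's dependence on Traffic. With Queue=0 fixed, Jitter across the units is -2, 2, -4, -5, 1, -1, 0, -5, mean -1.75.

-1.75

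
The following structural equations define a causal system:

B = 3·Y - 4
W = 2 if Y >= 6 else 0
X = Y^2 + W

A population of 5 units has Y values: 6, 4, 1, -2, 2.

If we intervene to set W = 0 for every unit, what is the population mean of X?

12.2

do(W=0) breaks W's dependence on Y. With W=0 fixed, X across the units is 36, 16, 1, 4, 4, mean 12.2.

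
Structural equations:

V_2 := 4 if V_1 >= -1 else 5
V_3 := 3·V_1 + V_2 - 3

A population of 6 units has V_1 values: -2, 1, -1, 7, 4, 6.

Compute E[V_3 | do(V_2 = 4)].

The intervention sets V_2=4 in all 6 units regardless of V_1. Recomputing V_3 per unit gives -5, 4, -2, 22, 13, 19; average 8.5.

8.5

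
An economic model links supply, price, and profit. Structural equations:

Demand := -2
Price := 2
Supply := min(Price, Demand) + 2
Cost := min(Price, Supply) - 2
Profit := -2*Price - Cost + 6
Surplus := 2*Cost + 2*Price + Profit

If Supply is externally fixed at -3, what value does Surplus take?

The intervention breaks the incoming arrows to Supply: Supply := min(Price, Demand) + 2 no longer applies, and Supply = -3.
Cost = min(Price, Supply) - 2  [with Price=2, Supply=-3]  = -5
Profit = -2*Price - Cost + 6  [with Price=2, Cost=-5]  = 7
Surplus = 2*Cost + 2*Price + Profit  [with Cost=-5, Price=2, Profit=7]  = 1

1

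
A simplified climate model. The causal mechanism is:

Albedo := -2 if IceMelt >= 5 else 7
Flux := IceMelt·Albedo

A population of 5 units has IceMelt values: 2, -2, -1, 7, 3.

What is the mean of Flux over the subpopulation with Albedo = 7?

3.5

E[Flux|Albedo=7] averages over only the 4 units with Albedo=7 (IceMelt = 2, -2, -1, 3): Flux = 14, -14, -7, 21, mean 3.5.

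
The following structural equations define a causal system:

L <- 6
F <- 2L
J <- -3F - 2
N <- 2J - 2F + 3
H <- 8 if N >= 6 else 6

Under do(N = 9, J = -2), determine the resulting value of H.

The joint intervention fixes N = 9, J = -2, removing each variable's own equation.
H = 8 if N >= 6 else 6  [with N=9]  = 8

8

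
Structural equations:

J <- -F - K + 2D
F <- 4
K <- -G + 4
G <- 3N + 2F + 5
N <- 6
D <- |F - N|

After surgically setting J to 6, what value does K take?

-27

do(J=6) replaces the equation J <- -F - K + 2D with the constant J = 6.
Since K is not a descendant of the intervened variable, it is unaffected.
G = 3N + 2F + 5  [with N=6, F=4]  = 31
K = -G + 4  [with G=31]  = -27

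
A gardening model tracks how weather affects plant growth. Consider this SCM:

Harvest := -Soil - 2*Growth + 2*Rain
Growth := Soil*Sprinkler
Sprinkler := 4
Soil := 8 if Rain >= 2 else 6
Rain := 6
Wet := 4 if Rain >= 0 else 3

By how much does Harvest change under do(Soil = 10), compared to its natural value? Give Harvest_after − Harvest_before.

-18

The intervention breaks the incoming arrows to Soil: Soil := 8 if Rain >= 2 else 6 no longer applies, and Soil = 10.
Growth = Soil*Sprinkler  [with Soil=10, Sprinkler=4]  = 40
Harvest = -Soil - 2*Growth + 2*Rain  [with Soil=10, Growth=40, Rain=6]  = -78
Without intervention: Soil = 8 if Rain >= 2 else 6  [with Rain=6]  = 8; Growth = Soil*Sprinkler  [with Soil=8, Sprinkler=4]  = 32; Harvest = -Soil - 2*Growth + 2*Rain  [with Soil=8, Growth=32, Rain=6]  = -60.
Change = -78 − (-60) = -18.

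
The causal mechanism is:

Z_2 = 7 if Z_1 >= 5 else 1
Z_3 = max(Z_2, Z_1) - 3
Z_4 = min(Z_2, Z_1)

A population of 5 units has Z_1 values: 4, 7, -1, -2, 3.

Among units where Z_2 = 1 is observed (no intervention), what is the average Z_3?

-0.75

E[Z_3|Z_2=1] averages over only the 4 units with Z_2=1 (Z_1 = 4, -1, -2, 3): Z_3 = 1, -2, -2, 0, mean -0.75.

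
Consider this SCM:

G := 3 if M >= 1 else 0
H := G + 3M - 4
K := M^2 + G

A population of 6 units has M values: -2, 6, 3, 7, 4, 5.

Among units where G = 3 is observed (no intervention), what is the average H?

Conditioning on G=3 selects the 5 unit(s) with M ∈ {6, 3, 7, 4, 5}. Their H values: 17, 8, 20, 11, 14. Mean = 14.

14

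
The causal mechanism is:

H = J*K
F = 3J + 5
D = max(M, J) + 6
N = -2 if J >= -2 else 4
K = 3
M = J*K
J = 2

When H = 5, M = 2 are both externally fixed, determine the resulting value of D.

8

Under do(H = 5, M = 2), each intervened variable's structural equation is replaced by its fixed value.
D = max(M, J) + 6  [with M=2, J=2]  = 8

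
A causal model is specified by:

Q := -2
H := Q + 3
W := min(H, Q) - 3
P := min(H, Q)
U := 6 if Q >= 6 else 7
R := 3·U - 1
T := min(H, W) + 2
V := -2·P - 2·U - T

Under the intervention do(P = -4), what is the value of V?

-3

do(P=-4) replaces the equation P := min(H, Q) with the constant P = -4.
H = Q + 3  [with Q=-2]  = 1
W = min(H, Q) - 3  [with H=1, Q=-2]  = -5
U = 6 if Q >= 6 else 7  [with Q=-2]  = 7
T = min(H, W) + 2  [with H=1, W=-5]  = -3
V = -2·P - 2·U - T  [with P=-4, U=7, T=-3]  = -3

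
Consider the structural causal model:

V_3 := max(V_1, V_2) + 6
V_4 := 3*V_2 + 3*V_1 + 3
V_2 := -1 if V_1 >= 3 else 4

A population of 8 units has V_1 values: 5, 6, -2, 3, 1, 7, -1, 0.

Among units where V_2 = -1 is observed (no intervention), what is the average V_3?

Observing V_2=-1 restricts to units where V_2's equation naturally yields -1: V_1 ∈ {5, 6, 3, 7}. In that subpopulation V_3 = 11, 12, 9, 13, mean 11.25.

11.25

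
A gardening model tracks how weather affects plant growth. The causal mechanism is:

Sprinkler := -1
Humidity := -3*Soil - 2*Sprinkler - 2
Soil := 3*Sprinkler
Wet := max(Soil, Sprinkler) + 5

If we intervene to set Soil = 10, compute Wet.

15

The intervention breaks the incoming arrows to Soil: Soil := 3*Sprinkler no longer applies, and Soil = 10.
Wet = max(Soil, Sprinkler) + 5  [with Soil=10, Sprinkler=-1]  = 15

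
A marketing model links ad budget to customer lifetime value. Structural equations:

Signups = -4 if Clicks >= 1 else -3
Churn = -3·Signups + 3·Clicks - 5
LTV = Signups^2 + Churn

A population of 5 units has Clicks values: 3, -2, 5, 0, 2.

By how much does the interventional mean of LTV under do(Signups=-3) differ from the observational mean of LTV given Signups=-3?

Under do(Signups=-3), Signups's equation is replaced by Signups=-3 for every unit. Per-unit LTV: 22, 7, 28, 13, 19. Mean = 17.8.
Observing Signups=-3 restricts to units where Signups's equation naturally yields -3: Clicks ∈ {-2, 0}. In that subpopulation LTV = 7, 13, mean 10.
Difference = 17.8 − 10 = 7.8.

7.8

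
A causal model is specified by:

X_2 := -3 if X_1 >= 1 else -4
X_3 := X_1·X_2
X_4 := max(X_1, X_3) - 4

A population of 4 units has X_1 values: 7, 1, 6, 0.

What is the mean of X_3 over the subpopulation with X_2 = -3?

Observing X_2=-3 restricts to units where X_2's equation naturally yields -3: X_1 ∈ {7, 1, 6}. In that subpopulation X_3 = -21, -3, -18, mean -14.

-14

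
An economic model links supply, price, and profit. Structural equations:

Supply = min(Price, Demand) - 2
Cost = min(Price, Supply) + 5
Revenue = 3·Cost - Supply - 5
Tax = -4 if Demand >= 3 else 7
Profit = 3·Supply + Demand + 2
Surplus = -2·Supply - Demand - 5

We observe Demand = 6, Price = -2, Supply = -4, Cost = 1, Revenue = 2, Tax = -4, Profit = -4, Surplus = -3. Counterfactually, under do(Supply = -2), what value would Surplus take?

-7

The intervention breaks the incoming arrows to Supply: Supply = min(Price, Demand) - 2 no longer applies, and Supply = -2.
Surplus = -2·Supply - Demand - 5  [with Supply=-2, Demand=6]  = -7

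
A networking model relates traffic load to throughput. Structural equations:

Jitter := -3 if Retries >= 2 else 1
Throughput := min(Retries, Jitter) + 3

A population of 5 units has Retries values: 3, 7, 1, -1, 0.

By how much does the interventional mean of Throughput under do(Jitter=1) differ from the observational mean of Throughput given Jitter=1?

do(Jitter=1) breaks Jitter's dependence on Retries. With Jitter=1 fixed, Throughput across the units is 4, 4, 4, 2, 3, mean 3.4.
Conditioning on Jitter=1 selects the 3 unit(s) with Retries ∈ {1, -1, 0}. Their Throughput values: 4, 2, 3. Mean = 3.
Difference = 3.4 − 3 = 0.4.

0.4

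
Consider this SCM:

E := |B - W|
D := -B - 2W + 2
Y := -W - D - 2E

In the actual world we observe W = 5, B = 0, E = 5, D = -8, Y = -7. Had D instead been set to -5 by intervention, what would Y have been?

Intervening sets D = -5 and removes its equation (D := -B - 2W + 2).
E = |B - W|  [with B=0, W=5]  = 5
Y = -W - D - 2E  [with W=5, D=-5, E=5]  = -10

-10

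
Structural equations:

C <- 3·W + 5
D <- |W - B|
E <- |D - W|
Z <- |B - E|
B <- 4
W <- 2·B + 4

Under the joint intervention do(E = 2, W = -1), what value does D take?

5

Setting E = 2, W = -1 by intervention discards those variables' equations.
D = |W - B|  [with W=-1, B=4]  = 5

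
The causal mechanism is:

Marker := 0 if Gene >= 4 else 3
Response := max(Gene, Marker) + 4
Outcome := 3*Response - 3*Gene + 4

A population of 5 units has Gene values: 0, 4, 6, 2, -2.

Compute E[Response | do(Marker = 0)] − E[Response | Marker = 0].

Every unit gets Marker=0 under the intervention. Response values become 4, 8, 10, 6, 4; E[Response|do(Marker=0)] = 6.4.
E[Response|Marker=0] averages over only the 2 units with Marker=0 (Gene = 4, 6): Response = 8, 10, mean 9.
Difference = 6.4 − 9 = -2.6.

-2.6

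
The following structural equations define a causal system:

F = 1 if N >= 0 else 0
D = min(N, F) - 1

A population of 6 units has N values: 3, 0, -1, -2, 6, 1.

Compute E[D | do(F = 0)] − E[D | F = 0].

do(F=0) breaks F's dependence on N. With F=0 fixed, D across the units is -1, -1, -2, -3, -1, -1, mean -1.5.
Conditioning on F=0 selects the 2 unit(s) with N ∈ {-1, -2}. Their D values: -2, -3. Mean = -2.5.
Difference = -1.5 − (-2.5) = 1.

1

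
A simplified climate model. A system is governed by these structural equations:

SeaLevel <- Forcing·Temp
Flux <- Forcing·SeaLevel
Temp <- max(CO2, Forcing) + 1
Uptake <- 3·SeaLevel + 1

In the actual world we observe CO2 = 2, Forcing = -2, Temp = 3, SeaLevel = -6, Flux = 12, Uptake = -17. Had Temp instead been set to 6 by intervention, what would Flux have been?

24

do(Temp=6) replaces the equation Temp <- max(CO2, Forcing) + 1 with the constant Temp = 6.
SeaLevel = Forcing·Temp  [with Forcing=-2, Temp=6]  = -12
Flux = Forcing·SeaLevel  [with Forcing=-2, SeaLevel=-12]  = 24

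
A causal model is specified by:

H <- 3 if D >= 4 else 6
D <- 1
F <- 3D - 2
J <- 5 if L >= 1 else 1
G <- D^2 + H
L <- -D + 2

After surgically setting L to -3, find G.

7

The intervention breaks the incoming arrows to L: L <- -D + 2 no longer applies, and L = -3.
No directed path runs from L to G, so G keeps its natural value.
H = 3 if D >= 4 else 6  [with D=1]  = 6
G = D^2 + H  [with D=1, H=6]  = 7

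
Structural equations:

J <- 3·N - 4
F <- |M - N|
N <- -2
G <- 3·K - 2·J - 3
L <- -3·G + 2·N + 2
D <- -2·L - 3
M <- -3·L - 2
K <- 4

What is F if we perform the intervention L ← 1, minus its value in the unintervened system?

Under do(L=1), the mechanism L <- -3·G + 2·N + 2 is discarded; L is fixed at 1.
M = -3·L - 2  [with L=1]  = -5
F = |M - N|  [with M=-5, N=-2]  = 3
Without intervention: J = 3·N - 4  [with N=-2]  = -10; G = 3·K - 2·J - 3  [with K=4, J=-10]  = 29; L = -3·G + 2·N + 2  [with G=29, N=-2]  = -89; M = -3·L - 2  [with L=-89]  = 265; F = |M - N|  [with M=265, N=-2]  = 267.
Change = 3 − 267 = -264.

-264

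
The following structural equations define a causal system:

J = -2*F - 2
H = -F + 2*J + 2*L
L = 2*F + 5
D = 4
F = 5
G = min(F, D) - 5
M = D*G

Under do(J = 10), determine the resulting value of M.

-4

do(J=10) replaces the equation J = -2*F - 2 with the constant J = 10.
No directed path runs from J to M, so M keeps its natural value.
G = min(F, D) - 5  [with F=5, D=4]  = -1
M = D*G  [with D=4, G=-1]  = -4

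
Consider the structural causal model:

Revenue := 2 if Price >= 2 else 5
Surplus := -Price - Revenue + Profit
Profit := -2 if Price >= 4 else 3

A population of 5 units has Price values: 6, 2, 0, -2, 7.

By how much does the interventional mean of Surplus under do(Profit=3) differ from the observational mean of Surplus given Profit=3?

-1.8

The intervention sets Profit=3 in all 5 units regardless of Price. Recomputing Surplus per unit gives -5, -1, -2, 0, -6; average -2.8.
Observing Profit=3 restricts to units where Profit's equation naturally yields 3: Price ∈ {2, 0, -2}. In that subpopulation Surplus = -1, -2, 0, mean -1.
Difference = -2.8 − (-1) = -1.8.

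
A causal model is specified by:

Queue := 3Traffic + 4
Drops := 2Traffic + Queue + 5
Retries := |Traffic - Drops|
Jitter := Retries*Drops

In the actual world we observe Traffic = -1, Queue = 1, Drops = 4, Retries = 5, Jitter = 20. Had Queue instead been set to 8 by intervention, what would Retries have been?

Under do(Queue=8), the mechanism Queue := 3Traffic + 4 is discarded; Queue is fixed at 8.
Drops = 2Traffic + Queue + 5  [with Traffic=-1, Queue=8]  = 11
Retries = |Traffic - Drops|  [with Traffic=-1, Drops=11]  = 12

12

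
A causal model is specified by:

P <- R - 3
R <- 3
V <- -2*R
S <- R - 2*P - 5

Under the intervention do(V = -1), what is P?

0

Under do(V=-1), the mechanism V <- -2*R is discarded; V is fixed at -1.
Since P is not a descendant of the intervened variable, it is unaffected.
P = R - 3  [with R=3]  = 0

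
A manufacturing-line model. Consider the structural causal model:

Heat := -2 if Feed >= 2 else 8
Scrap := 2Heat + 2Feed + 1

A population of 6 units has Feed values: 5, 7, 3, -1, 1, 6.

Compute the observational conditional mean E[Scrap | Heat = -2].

E[Scrap|Heat=-2] averages over only the 4 units with Heat=-2 (Feed = 5, 7, 3, 6): Scrap = 7, 11, 3, 9, mean 7.5.

7.5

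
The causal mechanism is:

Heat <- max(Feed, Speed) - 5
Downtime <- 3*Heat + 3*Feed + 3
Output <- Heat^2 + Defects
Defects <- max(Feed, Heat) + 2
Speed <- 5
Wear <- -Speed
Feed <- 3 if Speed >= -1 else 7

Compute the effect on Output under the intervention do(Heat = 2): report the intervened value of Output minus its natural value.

The intervention breaks the incoming arrows to Heat: Heat <- max(Feed, Speed) - 5 no longer applies, and Heat = 2.
Feed = 3 if Speed >= -1 else 7  [with Speed=5]  = 3
Defects = max(Feed, Heat) + 2  [with Feed=3, Heat=2]  = 5
Output = Heat^2 + Defects  [with Heat=2, Defects=5]  = 9
Without intervention: Feed = 3 if Speed >= -1 else 7  [with Speed=5]  = 3; Heat = max(Feed, Speed) - 5  [with Feed=3, Speed=5]  = 0; Defects = max(Feed, Heat) + 2  [with Feed=3, Heat=0]  = 5; Output = Heat^2 + Defects  [with Heat=0, Defects=5]  = 5.
Change = 9 − 5 = 4.

4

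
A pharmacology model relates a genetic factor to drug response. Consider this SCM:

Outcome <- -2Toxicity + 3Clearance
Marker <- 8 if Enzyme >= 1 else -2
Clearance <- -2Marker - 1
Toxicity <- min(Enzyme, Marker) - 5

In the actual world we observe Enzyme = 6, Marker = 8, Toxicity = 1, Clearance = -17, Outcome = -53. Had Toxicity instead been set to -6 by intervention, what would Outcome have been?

-39

do(Toxicity=-6) replaces the equation Toxicity <- min(Enzyme, Marker) - 5 with the constant Toxicity = -6.
Marker = 8 if Enzyme >= 1 else -2  [with Enzyme=6]  = 8
Clearance = -2Marker - 1  [with Marker=8]  = -17
Outcome = -2Toxicity + 3Clearance  [with Toxicity=-6, Clearance=-17]  = -39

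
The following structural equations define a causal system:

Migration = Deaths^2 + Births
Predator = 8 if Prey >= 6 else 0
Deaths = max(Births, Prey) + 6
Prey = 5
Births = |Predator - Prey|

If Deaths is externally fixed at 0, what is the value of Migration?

5

Intervening sets Deaths = 0 and removes its equation (Deaths = max(Births, Prey) + 6).
Predator = 8 if Prey >= 6 else 0  [with Prey=5]  = 0
Births = |Predator - Prey|  [with Predator=0, Prey=5]  = 5
Migration = Deaths^2 + Births  [with Deaths=0, Births=5]  = 5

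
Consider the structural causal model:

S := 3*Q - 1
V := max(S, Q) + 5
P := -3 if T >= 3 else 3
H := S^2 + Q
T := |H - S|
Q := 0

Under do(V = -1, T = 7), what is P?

-3

Setting V = -1, T = 7 by intervention discards those variables' equations.
P = -3 if T >= 3 else 3  [with T=7]  = -3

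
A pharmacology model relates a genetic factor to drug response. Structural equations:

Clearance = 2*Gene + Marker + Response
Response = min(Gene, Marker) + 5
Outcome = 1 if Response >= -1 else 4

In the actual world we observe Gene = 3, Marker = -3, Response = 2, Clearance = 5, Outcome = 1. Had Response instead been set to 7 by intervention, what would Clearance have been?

10

The intervention breaks the incoming arrows to Response: Response = min(Gene, Marker) + 5 no longer applies, and Response = 7.
Clearance = 2*Gene + Marker + Response  [with Gene=3, Marker=-3, Response=7]  = 10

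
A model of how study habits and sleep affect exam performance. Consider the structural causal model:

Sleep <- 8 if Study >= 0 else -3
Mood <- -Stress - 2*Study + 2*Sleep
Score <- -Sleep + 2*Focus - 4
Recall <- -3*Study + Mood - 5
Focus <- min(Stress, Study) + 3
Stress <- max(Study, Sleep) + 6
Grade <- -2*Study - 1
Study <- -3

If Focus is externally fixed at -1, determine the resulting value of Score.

-3

Intervening sets Focus = -1 and removes its equation (Focus <- min(Stress, Study) + 3).
Sleep = 8 if Study >= 0 else -3  [with Study=-3]  = -3
Score = -Sleep + 2*Focus - 4  [with Sleep=-3, Focus=-1]  = -3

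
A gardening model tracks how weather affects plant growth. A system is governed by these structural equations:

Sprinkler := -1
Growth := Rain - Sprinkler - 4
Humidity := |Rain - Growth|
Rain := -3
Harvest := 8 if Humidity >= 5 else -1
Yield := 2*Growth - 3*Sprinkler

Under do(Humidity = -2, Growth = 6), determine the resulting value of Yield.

15

The joint intervention fixes Humidity = -2, Growth = 6, removing each variable's own equation.
Yield = 2*Growth - 3*Sprinkler  [with Growth=6, Sprinkler=-1]  = 15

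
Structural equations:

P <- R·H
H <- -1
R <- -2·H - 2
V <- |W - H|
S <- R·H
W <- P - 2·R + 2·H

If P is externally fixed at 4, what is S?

do(P=4) replaces the equation P <- R·H with the constant P = 4.
S is not downstream of the intervention, so its value is determined by the original equations.
R = -2·H - 2  [with H=-1]  = 0
S = R·H  [with R=0, H=-1]  = 0

0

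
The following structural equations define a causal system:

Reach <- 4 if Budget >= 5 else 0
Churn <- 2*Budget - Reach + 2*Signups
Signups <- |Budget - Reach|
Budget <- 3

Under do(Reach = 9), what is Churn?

Under do(Reach=9), the mechanism Reach <- 4 if Budget >= 5 else 0 is discarded; Reach is fixed at 9.
Signups = |Budget - Reach|  [with Budget=3, Reach=9]  = 6
Churn = 2*Budget - Reach + 2*Signups  [with Budget=3, Reach=9, Signups=6]  = 9

9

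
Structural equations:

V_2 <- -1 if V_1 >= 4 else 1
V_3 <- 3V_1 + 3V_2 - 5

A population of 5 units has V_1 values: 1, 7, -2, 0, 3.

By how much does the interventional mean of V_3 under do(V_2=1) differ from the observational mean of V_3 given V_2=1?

3.9

do(V_2=1) breaks V_2's dependence on V_1. With V_2=1 fixed, V_3 across the units is 1, 19, -8, -2, 7, mean 3.4.
Conditioning on V_2=1 selects the 4 unit(s) with V_1 ∈ {1, -2, 0, 3}. Their V_3 values: 1, -8, -2, 7. Mean = -0.5.
Difference = 3.4 − (-0.5) = 3.9.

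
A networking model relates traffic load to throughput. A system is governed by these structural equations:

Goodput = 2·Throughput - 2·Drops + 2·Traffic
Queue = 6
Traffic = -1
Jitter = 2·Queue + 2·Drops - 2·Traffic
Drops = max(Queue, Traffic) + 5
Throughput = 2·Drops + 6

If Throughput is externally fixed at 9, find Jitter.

36

The intervention breaks the incoming arrows to Throughput: Throughput = 2·Drops + 6 no longer applies, and Throughput = 9.
Since Jitter is not a descendant of the intervened variable, it is unaffected.
Drops = max(Queue, Traffic) + 5  [with Queue=6, Traffic=-1]  = 11
Jitter = 2·Queue + 2·Drops - 2·Traffic  [with Queue=6, Drops=11, Traffic=-1]  = 36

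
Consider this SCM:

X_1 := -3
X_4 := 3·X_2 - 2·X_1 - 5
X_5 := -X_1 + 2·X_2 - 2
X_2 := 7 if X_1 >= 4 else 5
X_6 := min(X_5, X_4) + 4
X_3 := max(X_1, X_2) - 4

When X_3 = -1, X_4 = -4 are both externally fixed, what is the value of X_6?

0

Setting X_3 = -1, X_4 = -4 by intervention discards those variables' equations.
X_2 = 7 if X_1 >= 4 else 5  [with X_1=-3]  = 5
X_5 = -X_1 + 2·X_2 - 2  [with X_1=-3, X_2=5]  = 11
X_6 = min(X_5, X_4) + 4  [with X_5=11, X_4=-4]  = 0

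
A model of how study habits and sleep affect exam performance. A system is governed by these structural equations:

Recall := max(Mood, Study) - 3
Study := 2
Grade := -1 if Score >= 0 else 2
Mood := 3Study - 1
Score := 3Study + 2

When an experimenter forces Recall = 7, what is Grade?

-1

Intervening sets Recall = 7 and removes its equation (Recall := max(Mood, Study) - 3).
No directed path runs from Recall to Grade, so Grade keeps its natural value.
Score = 3Study + 2  [with Study=2]  = 8
Grade = -1 if Score >= 0 else 2  [with Score=8]  = -1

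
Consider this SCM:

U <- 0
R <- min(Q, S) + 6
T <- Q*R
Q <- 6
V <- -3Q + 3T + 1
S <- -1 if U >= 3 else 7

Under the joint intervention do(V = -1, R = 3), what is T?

18

Setting V = -1, R = 3 by intervention discards those variables' equations.
T = Q*R  [with Q=6, R=3]  = 18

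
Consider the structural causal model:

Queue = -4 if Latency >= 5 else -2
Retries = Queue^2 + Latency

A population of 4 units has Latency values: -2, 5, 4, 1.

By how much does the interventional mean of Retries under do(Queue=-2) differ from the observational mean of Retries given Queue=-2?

1

Under do(Queue=-2), Queue's equation is replaced by Queue=-2 for every unit. Per-unit Retries: 2, 9, 8, 5. Mean = 6.
Observing Queue=-2 restricts to units where Queue's equation naturally yields -2: Latency ∈ {-2, 4, 1}. In that subpopulation Retries = 2, 8, 5, mean 5.
Difference = 6 − 5 = 1.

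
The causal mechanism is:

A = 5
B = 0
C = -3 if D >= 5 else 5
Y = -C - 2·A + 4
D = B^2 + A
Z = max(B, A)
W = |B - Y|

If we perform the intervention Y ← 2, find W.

2

The intervention breaks the incoming arrows to Y: Y = -C - 2·A + 4 no longer applies, and Y = 2.
W = |B - Y|  [with B=0, Y=2]  = 2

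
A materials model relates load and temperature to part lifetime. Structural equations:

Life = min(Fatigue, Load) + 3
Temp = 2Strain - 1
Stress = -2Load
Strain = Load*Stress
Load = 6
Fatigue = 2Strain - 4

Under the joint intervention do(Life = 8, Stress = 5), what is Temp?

Under do(Life = 8, Stress = 5), each intervened variable's structural equation is replaced by its fixed value.
Strain = Load*Stress  [with Load=6, Stress=5]  = 30
Temp = 2Strain - 1  [with Strain=30]  = 59

59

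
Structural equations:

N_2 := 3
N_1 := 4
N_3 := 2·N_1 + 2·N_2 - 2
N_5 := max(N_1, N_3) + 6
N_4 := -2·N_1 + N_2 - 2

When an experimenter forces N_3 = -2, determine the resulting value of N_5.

do(N_3=-2) replaces the equation N_3 := 2·N_1 + 2·N_2 - 2 with the constant N_3 = -2.
N_5 = max(N_1, N_3) + 6  [with N_1=4, N_3=-2]  = 10

10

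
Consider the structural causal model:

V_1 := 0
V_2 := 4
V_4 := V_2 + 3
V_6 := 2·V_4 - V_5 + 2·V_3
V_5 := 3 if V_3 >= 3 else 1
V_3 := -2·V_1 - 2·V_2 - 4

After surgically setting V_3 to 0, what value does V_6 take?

13

The intervention breaks the incoming arrows to V_3: V_3 := -2·V_1 - 2·V_2 - 4 no longer applies, and V_3 = 0.
V_4 = V_2 + 3  [with V_2=4]  = 7
V_5 = 3 if V_3 >= 3 else 1  [with V_3=0]  = 1
V_6 = 2·V_4 - V_5 + 2·V_3  [with V_4=7, V_5=1, V_3=0]  = 13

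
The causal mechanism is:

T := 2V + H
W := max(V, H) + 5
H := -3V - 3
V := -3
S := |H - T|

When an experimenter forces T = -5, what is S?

11

Intervening sets T = -5 and removes its equation (T := 2V + H).
H = -3V - 3  [with V=-3]  = 6
S = |H - T|  [with H=6, T=-5]  = 11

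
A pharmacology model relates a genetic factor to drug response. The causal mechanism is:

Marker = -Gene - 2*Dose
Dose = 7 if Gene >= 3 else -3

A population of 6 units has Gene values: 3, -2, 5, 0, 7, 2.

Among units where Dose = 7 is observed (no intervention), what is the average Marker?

-19

Observing Dose=7 restricts to units where Dose's equation naturally yields 7: Gene ∈ {3, 5, 7}. In that subpopulation Marker = -17, -19, -21, mean -19.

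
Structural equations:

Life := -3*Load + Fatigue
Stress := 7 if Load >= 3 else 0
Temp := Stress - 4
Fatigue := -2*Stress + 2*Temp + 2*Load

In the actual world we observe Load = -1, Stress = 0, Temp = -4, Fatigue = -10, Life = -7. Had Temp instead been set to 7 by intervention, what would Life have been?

15

do(Temp=7) replaces the equation Temp := Stress - 4 with the constant Temp = 7.
Stress = 7 if Load >= 3 else 0  [with Load=-1]  = 0
Fatigue = -2*Stress + 2*Temp + 2*Load  [with Stress=0, Temp=7, Load=-1]  = 12
Life = -3*Load + Fatigue  [with Load=-1, Fatigue=12]  = 15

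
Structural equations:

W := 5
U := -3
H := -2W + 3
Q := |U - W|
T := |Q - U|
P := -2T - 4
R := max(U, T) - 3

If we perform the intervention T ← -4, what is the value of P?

The intervention breaks the incoming arrows to T: T := |Q - U| no longer applies, and T = -4.
P = -2T - 4  [with T=-4]  = 4

4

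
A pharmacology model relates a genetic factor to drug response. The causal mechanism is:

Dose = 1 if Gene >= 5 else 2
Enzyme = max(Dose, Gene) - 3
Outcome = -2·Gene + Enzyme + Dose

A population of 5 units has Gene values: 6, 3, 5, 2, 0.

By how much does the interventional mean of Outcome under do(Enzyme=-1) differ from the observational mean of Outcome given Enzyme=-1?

-4.8

The intervention sets Enzyme=-1 in all 5 units regardless of Gene. Recomputing Outcome per unit gives -12, -5, -10, -3, 1; average -5.8.
E[Outcome|Enzyme=-1] averages over only the 2 units with Enzyme=-1 (Gene = 2, 0): Outcome = -3, 1, mean -1.
Difference = -5.8 − (-1) = -4.8.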